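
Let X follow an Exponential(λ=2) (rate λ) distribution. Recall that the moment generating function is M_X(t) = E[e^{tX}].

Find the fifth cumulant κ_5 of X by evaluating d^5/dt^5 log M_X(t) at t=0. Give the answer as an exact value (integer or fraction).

κ_5 = d^5K/dt^5 |_{t=0} = 3/4

M_X(t) = 2/(2 - t)
K_X(t) = log M_X(t) = -log(2 - t) + log(2)
dK/dt = -1/(t - 2)
d^2K/dt^2 = 1/(t^2 - 4*t + 4)
d^3K/dt^3 = -2/(t^3 - 6*t^2 + 12*t - 8)
d^4K/dt^4 = 6/(t^4 - 8*t^3 + 24*t^2 - 32*t + 16)
d^5K/dt^5 = -24/(t^5 - 10*t^4 + 40*t^3 - 80*t^2 + 80*t - 32)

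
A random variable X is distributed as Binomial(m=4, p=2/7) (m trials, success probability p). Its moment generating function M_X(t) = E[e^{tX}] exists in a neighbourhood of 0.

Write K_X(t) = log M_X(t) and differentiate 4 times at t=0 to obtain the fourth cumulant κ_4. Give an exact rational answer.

M_X(t) = (2*e^(t)/7 + 5/7)^4
K_X(t) = log M_X(t) = 4*log(2*e^(t)/7 + 5/7)
dK/dt = 8*e^(t)/(2*e^(t) + 5)
d^2K/dt^2 = 40*e^(t)/(4*e^(2*t) + 20*e^(t) + 25)
d^3K/dt^3 = (-80*e^(2*t) + 200*e^(t))/(8*e^(3*t) + 60*e^(2*t) + 150*e^(t) + 125)
d^4K/dt^4 = (160*e^(3*t) - 1600*e^(2*t) + 1000*e^(t))/(16*e^(4*t) + 160*e^(3*t) + 600*e^(2*t) + 1000*e^(t) + 625)

κ_4 = d^4K/dt^4 |_{t=0} = -440/2401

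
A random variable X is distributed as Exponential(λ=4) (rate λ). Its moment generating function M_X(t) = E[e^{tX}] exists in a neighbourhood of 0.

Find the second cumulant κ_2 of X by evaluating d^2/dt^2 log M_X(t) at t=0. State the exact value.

M_X(t) = 4/(4 - t)
K_X(t) = log M_X(t) = -log(4 - t) + 2*log(2)
K^(2)(t) = 1/(t^2 - 8*t + 16)

κ_2 = K^(2)(0) = 1/16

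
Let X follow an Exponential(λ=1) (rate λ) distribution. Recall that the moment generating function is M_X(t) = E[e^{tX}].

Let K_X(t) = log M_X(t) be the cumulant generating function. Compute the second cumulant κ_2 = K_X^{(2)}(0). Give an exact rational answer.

κ_2 = K′′(0) = 1

M_X(t) = 1/(1 - t)
K_X(t) = log M_X(t) = -log(1 - t)
K′(t) = -1/(t - 1)
K′′(t) = 1/(t^2 - 2*t + 1)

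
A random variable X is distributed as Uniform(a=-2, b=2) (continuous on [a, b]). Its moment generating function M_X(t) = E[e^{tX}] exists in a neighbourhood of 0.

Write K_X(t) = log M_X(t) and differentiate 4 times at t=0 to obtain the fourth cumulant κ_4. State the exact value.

M_X(t) = (e^(2*t) - e^(-2*t))/(4*t)
K_X(t) = log M_X(t) = -log(t) + log(e^(2*t) - e^(-2*t)) - 2*log(2)
K′(t) = (2*t*e^(4*t) + 2*t - e^(4*t) + 1)/(t*e^(4*t) - t)
K′′(t) = (-16*t^2*e^(4*t) + e^(8*t) - 2*e^(4*t) + 1)/(t^2*e^(8*t) - 2*t^2*e^(4*t) + t^2)
K′′′(t) = (64*t^3*e^(8*t) + 64*t^3*e^(4*t) - 2*e^(12*t) + 6*e^(8*t) - 6*e^(4*t) + 2)/(t^3*e^(12*t) - 3*t^3*e^(8*t) + 3*t^3*e^(4*t) - t^3)

κ_4 = K′′′′(0) = -32/15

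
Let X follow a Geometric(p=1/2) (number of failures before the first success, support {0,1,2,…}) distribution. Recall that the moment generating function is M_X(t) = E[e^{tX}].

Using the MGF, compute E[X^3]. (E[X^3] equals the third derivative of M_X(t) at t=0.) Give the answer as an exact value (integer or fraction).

E[X^3] = D^3[M](0) = 13

M_X(t) = 1/(2*(1 - e^(t)/2))
D^3[M](t) = (e^(3*t) + 8*e^(2*t) + 4*e^(t))/(e^(4*t) - 8*e^(3*t) + 24*e^(2*t) - 32*e^(t) + 16)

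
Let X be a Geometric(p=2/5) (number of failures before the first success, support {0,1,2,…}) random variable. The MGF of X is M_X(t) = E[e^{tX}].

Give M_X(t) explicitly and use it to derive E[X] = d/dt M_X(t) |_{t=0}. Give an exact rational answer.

M_X(t) = 2/(5*(1 - 3*e^(t)/5))
M^(1)(t) = 6*e^(t)/(9*e^(2*t) - 30*e^(t) + 25)

E[X] = M^(1)(0) = 3/2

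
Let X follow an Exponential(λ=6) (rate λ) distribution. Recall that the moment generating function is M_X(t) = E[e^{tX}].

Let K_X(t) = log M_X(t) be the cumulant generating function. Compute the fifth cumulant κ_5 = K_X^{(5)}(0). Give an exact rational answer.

κ_5 = K′′′′′(0) = 1/324

M_X(t) = 6/(6 - t)
K_X(t) = log M_X(t) = -log(6 - t) + log(6)
K′(t) = -1/(t - 6)
K′′(t) = 1/(t^2 - 12*t + 36)
K′′′(t) = -2/(t^3 - 18*t^2 + 108*t - 216)
K′′′′(t) = 6/(t^4 - 24*t^3 + 216*t^2 - 864*t + 1296)
K′′′′′(t) = -24/(t^5 - 30*t^4 + 360*t^3 - 2160*t^2 + 6480*t - 7776)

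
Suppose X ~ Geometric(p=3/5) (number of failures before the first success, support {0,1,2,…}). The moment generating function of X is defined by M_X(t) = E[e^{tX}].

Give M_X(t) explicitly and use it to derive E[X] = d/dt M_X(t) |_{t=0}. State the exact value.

M_X(t) = 3/(5*(1 - 2*e^(t)/5))
D[M](t) = 6*e^(t)/(4*e^(2*t) - 20*e^(t) + 25)

E[X] = D[M](0) = 2/3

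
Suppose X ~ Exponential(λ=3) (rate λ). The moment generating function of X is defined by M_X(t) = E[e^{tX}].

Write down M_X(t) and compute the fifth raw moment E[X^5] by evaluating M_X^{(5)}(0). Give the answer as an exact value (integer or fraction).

M_X(t) = 3/(3 - t)
dM/dt = 3/(t^2 - 6*t + 9)
d^2M/dt^2 = -6/(t^3 - 9*t^2 + 27*t - 27)
d^3M/dt^3 = 18/(t^4 - 12*t^3 + 54*t^2 - 108*t + 81)
d^4M/dt^4 = -72/(t^5 - 15*t^4 + 90*t^3 - 270*t^2 + 405*t - 243)
d^5M/dt^5 = 360/(t^6 - 18*t^5 + 135*t^4 - 540*t^3 + 1215*t^2 - 1458*t + 729)

E[X^5] = d^5M/dt^5 |_{t=0} = 40/81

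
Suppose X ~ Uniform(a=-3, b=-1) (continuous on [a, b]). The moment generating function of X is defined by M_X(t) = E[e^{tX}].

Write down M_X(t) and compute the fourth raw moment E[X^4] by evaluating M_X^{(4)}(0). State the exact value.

E[X^4] = M^(4)(0) = 121/5

M_X(t) = (e^(-t) - e^(-3*t))/(2*t)
M^(4)(t) = (t^4*e^(2*t) - 81*t^4 + 4*t^3*e^(2*t) - 108*t^3 + 12*t^2*e^(2*t) - 108*t^2 + 24*t*e^(2*t) - 72*t + 24*e^(2*t) - 24)*e^(-3*t)/(2*t^5)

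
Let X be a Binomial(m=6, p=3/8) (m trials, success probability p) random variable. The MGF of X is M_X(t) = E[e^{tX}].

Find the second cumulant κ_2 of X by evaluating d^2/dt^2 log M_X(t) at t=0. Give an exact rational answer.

κ_2 = K′′(0) = 45/32

M_X(t) = (3*e^(t)/8 + 5/8)^6
K_X(t) = log M_X(t) = 6*log(3*e^(t)/8 + 5/8)
K′(t) = 18*e^(t)/(3*e^(t) + 5)
K′′(t) = 90*e^(t)/(9*e^(2*t) + 30*e^(t) + 25)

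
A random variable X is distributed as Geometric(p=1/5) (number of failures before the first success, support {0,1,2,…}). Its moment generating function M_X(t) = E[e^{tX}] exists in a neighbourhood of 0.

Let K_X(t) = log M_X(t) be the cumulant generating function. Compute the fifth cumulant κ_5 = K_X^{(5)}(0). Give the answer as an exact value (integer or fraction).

κ_5 = D^5[K](0) = 43380

M_X(t) = 1/(5*(1 - 4*e^(t)/5))
K_X(t) = log M_X(t) = -log(1 - 4*e^(t)/5) - log(5)
D^5[K](t) = (-1280*e^(4*t) - 17600*e^(3*t) - 22000*e^(2*t) - 2500*e^(t))/(1024*e^(5*t) - 6400*e^(4*t) + 16000*e^(3*t) - 20000*e^(2*t) + 12500*e^(t) - 3125)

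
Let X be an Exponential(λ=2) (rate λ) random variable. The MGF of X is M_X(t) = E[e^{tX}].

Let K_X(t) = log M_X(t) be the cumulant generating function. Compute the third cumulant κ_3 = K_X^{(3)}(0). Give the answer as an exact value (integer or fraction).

κ_3 = d^3K/dt^3 |_{t=0} = 1/4

M_X(t) = 2/(2 - t)
K_X(t) = log M_X(t) = -log(2 - t) + log(2)
dK/dt = -1/(t - 2)
d^2K/dt^2 = 1/(t^2 - 4*t + 4)
d^3K/dt^3 = -2/(t^3 - 6*t^2 + 12*t - 8)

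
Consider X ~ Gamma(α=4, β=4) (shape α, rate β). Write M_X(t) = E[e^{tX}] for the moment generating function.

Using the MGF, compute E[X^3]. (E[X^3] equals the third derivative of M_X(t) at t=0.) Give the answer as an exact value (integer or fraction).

E[X^3] = D^3[M](0) = 15/8

M_X(t) = 256/(4 - t)^4
D^3[M](t) = -30720/(t^7 - 28*t^6 + 336*t^5 - 2240*t^4 + 8960*t^3 - 21504*t^2 + 28672*t - 16384)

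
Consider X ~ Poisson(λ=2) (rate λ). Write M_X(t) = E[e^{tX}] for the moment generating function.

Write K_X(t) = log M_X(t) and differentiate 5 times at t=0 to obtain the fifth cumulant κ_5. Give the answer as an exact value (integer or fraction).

κ_5 = K^(5)(0) = 2

M_X(t) = e^(2*e^(t) - 2)
K_X(t) = log M_X(t) = 2*e^(t) - 2
K^(5)(t) = 2*e^(t)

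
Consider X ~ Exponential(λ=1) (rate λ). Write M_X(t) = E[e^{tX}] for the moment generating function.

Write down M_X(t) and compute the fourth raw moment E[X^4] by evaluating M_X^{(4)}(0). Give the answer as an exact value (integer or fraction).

E[X^4] = M^(4)(0) = 24

M_X(t) = 1/(1 - t)
M^(4)(t) = -24/(t^5 - 5*t^4 + 10*t^3 - 10*t^2 + 5*t - 1)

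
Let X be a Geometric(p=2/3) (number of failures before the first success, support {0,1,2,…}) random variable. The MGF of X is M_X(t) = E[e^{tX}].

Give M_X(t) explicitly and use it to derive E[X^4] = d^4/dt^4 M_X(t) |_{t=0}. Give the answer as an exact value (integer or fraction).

M_X(t) = 2/(3*(1 - e^(t)/3))
dM/dt = 2*e^(t)/(e^(2*t) - 6*e^(t) + 9)
d^2M/dt^2 = (-2*e^(2*t) - 6*e^(t))/(e^(3*t) - 9*e^(2*t) + 27*e^(t) - 27)
d^3M/dt^3 = (2*e^(3*t) + 24*e^(2*t) + 18*e^(t))/(e^(4*t) - 12*e^(3*t) + 54*e^(2*t) - 108*e^(t) + 81)
d^4M/dt^4 = (-2*e^(4*t) - 66*e^(3*t) - 198*e^(2*t) - 54*e^(t))/(e^(5*t) - 15*e^(4*t) + 90*e^(3*t) - 270*e^(2*t) + 405*e^(t) - 243)

E[X^4] = d^4M/dt^4 |_{t=0} = 10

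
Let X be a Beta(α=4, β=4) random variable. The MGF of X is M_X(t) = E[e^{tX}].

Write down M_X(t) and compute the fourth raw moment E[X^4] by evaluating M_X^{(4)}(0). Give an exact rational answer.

M_X(t) = ₁F₁(4; 8; t)
dM/dt = ₁F₁(5; 9; t)/2
d^2M/dt^2 = 5*₁F₁(6; 10; t)/18
d^3M/dt^3 = ₁F₁(7; 11; t)/6
d^4M/dt^4 = 7*₁F₁(8; 12; t)/66

E[X^4] = d^4M/dt^4 |_{t=0} = 7/66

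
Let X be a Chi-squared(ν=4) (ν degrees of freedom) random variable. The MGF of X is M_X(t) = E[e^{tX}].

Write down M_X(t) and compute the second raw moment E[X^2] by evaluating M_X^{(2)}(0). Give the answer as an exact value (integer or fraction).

M_X(t) = (1 - 2*t)^(-2)
dM/dt = -4/(8*t^3 - 12*t^2 + 6*t - 1)
d^2M/dt^2 = 24/(16*t^4 - 32*t^3 + 24*t^2 - 8*t + 1)

E[X^2] = d^2M/dt^2 |_{t=0} = 24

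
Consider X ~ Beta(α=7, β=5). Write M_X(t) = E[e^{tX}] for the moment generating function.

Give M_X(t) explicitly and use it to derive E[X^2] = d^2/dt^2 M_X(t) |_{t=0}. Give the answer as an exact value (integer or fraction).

E[X^2] = d^2M/dt^2 |_{t=0} = 14/39

M_X(t) = ₁F₁(7; 12; t)
dM/dt = 7*₁F₁(8; 13; t)/12
d^2M/dt^2 = 14*₁F₁(9; 14; t)/39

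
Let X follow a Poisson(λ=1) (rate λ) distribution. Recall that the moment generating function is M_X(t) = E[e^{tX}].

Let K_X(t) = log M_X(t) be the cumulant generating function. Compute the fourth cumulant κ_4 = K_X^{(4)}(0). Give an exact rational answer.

M_X(t) = e^(e^(t) - 1)
K_X(t) = log M_X(t) = e^(t) - 1
K^(4)(t) = e^(t)

κ_4 = K^(4)(0) = 1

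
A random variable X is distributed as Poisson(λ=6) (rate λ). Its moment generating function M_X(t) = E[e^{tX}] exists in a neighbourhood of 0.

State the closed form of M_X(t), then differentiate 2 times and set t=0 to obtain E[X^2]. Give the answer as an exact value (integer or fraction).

M_X(t) = e^(6*e^(t) - 6)
dM/dt = 6*e^(-6)*e^(t)*e^(6*e^(t))
d^2M/dt^2 = (36*e^(2*t)*e^(6*e^(t)) + 6*e^(t)*e^(6*e^(t)))*e^(-6)

E[X^2] = d^2M/dt^2 |_{t=0} = 42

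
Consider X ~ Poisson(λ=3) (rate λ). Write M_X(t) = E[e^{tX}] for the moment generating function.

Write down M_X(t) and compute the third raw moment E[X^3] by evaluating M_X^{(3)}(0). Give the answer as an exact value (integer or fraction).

E[X^3] = d^3M/dt^3 |_{t=0} = 57

M_X(t) = e^(3*e^(t) - 3)
dM/dt = 3*e^(-3)*e^(t)*e^(3*e^(t))
d^2M/dt^2 = (9*e^(2*t)*e^(3*e^(t)) + 3*e^(t)*e^(3*e^(t)))*e^(-3)
d^3M/dt^3 = (27*e^(3*t)*e^(3*e^(t)) + 27*e^(2*t)*e^(3*e^(t)) + 3*e^(t)*e^(3*e^(t)))*e^(-3)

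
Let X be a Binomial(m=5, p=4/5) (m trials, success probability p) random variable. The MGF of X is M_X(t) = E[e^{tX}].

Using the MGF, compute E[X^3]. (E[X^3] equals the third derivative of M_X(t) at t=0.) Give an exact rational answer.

M_X(t) = (4*e^(t)/5 + 1/5)^5
D^3[M](t) = 1024*e^(5*t)/25 + 16384*e^(4*t)/625 + 3456*e^(3*t)/625 + 256*e^(2*t)/625 + 4*e^(t)/625

E[X^3] = D^3[M](0) = 1828/25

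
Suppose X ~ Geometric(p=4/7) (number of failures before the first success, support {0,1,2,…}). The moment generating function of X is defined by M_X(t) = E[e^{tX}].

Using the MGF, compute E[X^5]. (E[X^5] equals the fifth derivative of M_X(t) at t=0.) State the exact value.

E[X^5] = d^5M/dt^5 |_{t=0} = 23721/128

M_X(t) = 4/(7*(1 - 3*e^(t)/7))
dM/dt = 12*e^(t)/(9*e^(2*t) - 42*e^(t) + 49)
d^2M/dt^2 = (-36*e^(2*t) - 84*e^(t))/(27*e^(3*t) - 189*e^(2*t) + 441*e^(t) - 343)
d^3M/dt^3 = (108*e^(3*t) + 1008*e^(2*t) + 588*e^(t))/(81*e^(4*t) - 756*e^(3*t) + 2646*e^(2*t) - 4116*e^(t) + 2401)
d^4M/dt^4 = (-324*e^(4*t) - 8316*e^(3*t) - 19404*e^(2*t) - 4116*e^(t))/(243*e^(5*t) - 2835*e^(4*t) + 13230*e^(3*t) - 30870*e^(2*t) + 36015*e^(t) - 16807)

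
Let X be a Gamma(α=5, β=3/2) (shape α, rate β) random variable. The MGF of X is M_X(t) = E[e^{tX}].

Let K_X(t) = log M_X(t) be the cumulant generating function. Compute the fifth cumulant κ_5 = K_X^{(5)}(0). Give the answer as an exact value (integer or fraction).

M_X(t) = 243/(32*(3/2 - t)^5)
K_X(t) = log M_X(t) = -5*log(3/2 - t) - 5*log(2) + 5*log(3)
K′(t) = -10/(2*t - 3)
K′′(t) = 20/(4*t^2 - 12*t + 9)
K′′′(t) = -80/(8*t^3 - 36*t^2 + 54*t - 27)
K′′′′(t) = 480/(16*t^4 - 96*t^3 + 216*t^2 - 216*t + 81)
K′′′′′(t) = -3840/(32*t^5 - 240*t^4 + 720*t^3 - 1080*t^2 + 810*t - 243)

κ_5 = K′′′′′(0) = 1280/81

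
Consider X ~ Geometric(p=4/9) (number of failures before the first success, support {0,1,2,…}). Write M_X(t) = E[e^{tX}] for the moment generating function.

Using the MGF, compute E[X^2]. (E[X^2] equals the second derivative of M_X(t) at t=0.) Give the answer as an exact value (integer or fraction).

M_X(t) = 4/(9*(1 - 5*e^(t)/9))
M^(2)(t) = (-100*e^(2*t) - 180*e^(t))/(125*e^(3*t) - 675*e^(2*t) + 1215*e^(t) - 729)

E[X^2] = M^(2)(0) = 35/8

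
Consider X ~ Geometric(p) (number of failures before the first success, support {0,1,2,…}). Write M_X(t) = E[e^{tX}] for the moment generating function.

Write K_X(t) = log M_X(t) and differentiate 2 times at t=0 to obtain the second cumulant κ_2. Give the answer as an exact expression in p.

κ_2 = K^(2)(0) = (1 - p)/p^2

M_X(t) = p/(-(1 - p)*e^(t) + 1)
K_X(t) = log M_X(t) = log(p) - log(-(1 - p)*e^(t) + 1)
K^(2)(t) = (-p*e^(t) + e^(t))/(p^2*e^(2*t) - 2*p*e^(2*t) + 2*p*e^(t) + e^(2*t) - 2*e^(t) + 1)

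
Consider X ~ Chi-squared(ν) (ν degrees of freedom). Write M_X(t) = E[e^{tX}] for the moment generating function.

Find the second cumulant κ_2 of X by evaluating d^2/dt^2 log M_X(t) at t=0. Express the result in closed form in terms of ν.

M_X(t) = (1 - 2*t)^(-ν/2)
K_X(t) = log M_X(t) = -ν*log(1 - 2*t)/2
D^2[K](t) = 2*ν/(4*t^2 - 4*t + 1)

κ_2 = D^2[K](0) = 2*ν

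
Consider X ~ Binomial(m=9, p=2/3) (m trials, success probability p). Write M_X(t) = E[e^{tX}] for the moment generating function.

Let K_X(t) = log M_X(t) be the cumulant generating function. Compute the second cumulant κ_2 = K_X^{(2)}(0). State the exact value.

κ_2 = K′′(0) = 2

M_X(t) = (2*e^(t)/3 + 1/3)^9
K_X(t) = log M_X(t) = 9*log(2*e^(t)/3 + 1/3)
K′(t) = 18*e^(t)/(2*e^(t) + 1)
K′′(t) = 18*e^(t)/(4*e^(2*t) + 4*e^(t) + 1)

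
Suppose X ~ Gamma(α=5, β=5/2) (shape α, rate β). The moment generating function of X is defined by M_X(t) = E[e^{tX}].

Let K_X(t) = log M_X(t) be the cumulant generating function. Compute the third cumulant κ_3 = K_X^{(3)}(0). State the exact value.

κ_3 = D^3[K](0) = 16/25

M_X(t) = 3125/(32*(5/2 - t)^5)
K_X(t) = log M_X(t) = -5*log(5/2 - t) - 5*log(2) + 5*log(5)
D^3[K](t) = -80/(8*t^3 - 60*t^2 + 150*t - 125)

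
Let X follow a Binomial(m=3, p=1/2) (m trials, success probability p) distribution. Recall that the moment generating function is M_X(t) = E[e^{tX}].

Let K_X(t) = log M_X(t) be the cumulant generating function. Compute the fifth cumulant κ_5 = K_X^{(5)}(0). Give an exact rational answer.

κ_5 = D^5[K](0) = 0

M_X(t) = (e^(t)/2 + 1/2)^3
K_X(t) = log M_X(t) = 3*log(e^(t)/2 + 1/2)
D^5[K](t) = (-3*e^(4*t) + 33*e^(3*t) - 33*e^(2*t) + 3*e^(t))/(e^(5*t) + 5*e^(4*t) + 10*e^(3*t) + 10*e^(2*t) + 5*e^(t) + 1)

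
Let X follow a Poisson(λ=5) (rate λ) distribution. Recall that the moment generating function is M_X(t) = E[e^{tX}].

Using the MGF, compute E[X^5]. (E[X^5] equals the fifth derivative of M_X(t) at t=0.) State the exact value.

M_X(t) = e^(5*e^(t) - 5)
D^5[M](t) = (3125*e^(5*t)*e^(5*e^(t)) + 6250*e^(4*t)*e^(5*e^(t)) + 3125*e^(3*t)*e^(5*e^(t)) + 375*e^(2*t)*e^(5*e^(t)) + 5*e^(t)*e^(5*e^(t)))*e^(-5)

E[X^5] = D^5[M](0) = 12880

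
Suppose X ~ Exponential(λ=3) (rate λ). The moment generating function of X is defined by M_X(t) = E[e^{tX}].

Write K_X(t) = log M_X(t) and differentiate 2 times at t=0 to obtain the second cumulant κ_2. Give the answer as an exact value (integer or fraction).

κ_2 = K′′(0) = 1/9

M_X(t) = 3/(3 - t)
K_X(t) = log M_X(t) = -log(3 - t) + log(3)
K′(t) = -1/(t - 3)
K′′(t) = 1/(t^2 - 6*t + 9)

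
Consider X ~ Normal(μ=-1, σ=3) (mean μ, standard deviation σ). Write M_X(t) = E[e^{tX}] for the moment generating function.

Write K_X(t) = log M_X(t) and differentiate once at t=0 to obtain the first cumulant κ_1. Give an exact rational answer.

κ_1 = K′(0) = -1

M_X(t) = e^(9*t^2/2 - t)
K_X(t) = log M_X(t) = 9*t^2/2 - t
K′(t) = 9*t - 1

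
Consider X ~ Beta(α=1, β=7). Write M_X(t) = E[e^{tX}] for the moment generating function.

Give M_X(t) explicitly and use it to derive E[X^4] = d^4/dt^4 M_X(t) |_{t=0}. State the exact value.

M_X(t) = ₁F₁(1; 8; t)
M′(t) = ₁F₁(2; 9; t)/8
M′′(t) = ₁F₁(3; 10; t)/36
M′′′(t) = ₁F₁(4; 11; t)/120
M′′′′(t) = ₁F₁(5; 12; t)/330

E[X^4] = M′′′′(0) = 1/330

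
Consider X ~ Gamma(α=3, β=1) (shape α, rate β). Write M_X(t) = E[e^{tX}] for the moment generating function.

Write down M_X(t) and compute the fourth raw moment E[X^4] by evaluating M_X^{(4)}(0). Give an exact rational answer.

E[X^4] = M^(4)(0) = 360

M_X(t) = (1 - t)^(-3)
M^(4)(t) = -360/(t^7 - 7*t^6 + 21*t^5 - 35*t^4 + 35*t^3 - 21*t^2 + 7*t - 1)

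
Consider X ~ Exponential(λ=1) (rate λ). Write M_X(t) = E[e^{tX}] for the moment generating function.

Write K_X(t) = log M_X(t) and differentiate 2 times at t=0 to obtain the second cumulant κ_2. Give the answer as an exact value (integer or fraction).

κ_2 = D^2[K](0) = 1

M_X(t) = 1/(1 - t)
K_X(t) = log M_X(t) = -log(1 - t)
D^2[K](t) = 1/(t^2 - 2*t + 1)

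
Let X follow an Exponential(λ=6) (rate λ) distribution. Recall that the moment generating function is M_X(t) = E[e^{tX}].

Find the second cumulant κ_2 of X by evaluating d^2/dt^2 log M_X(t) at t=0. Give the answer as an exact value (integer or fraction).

κ_2 = K′′(0) = 1/36

M_X(t) = 6/(6 - t)
K_X(t) = log M_X(t) = -log(6 - t) + log(6)
K′(t) = -1/(t - 6)
K′′(t) = 1/(t^2 - 12*t + 36)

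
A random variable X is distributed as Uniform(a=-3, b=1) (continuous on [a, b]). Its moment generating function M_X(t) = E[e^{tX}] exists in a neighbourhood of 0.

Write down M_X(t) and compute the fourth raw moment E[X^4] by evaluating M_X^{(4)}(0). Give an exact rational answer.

E[X^4] = M′′′′(0) = 61/5

M_X(t) = (e^(t) - e^(-3*t))/(4*t)
M′(t) = (t*e^(4*t) + 3*t - e^(4*t) + 1)*e^(-3*t)/(4*t^2)
M′′(t) = (t^2*e^(4*t) - 9*t^2 - 2*t*e^(4*t) - 6*t + 2*e^(4*t) - 2)*e^(-3*t)/(4*t^3)
M′′′(t) = (t^3*e^(4*t) + 27*t^3 - 3*t^2*e^(4*t) + 27*t^2 + 6*t*e^(4*t) + 18*t - 6*e^(4*t) + 6)*e^(-3*t)/(4*t^4)
M′′′′(t) = (t^4*e^(4*t) - 81*t^4 - 4*t^3*e^(4*t) - 108*t^3 + 12*t^2*e^(4*t) - 108*t^2 - 24*t*e^(4*t) - 72*t + 24*e^(4*t) - 24)*e^(-3*t)/(4*t^5)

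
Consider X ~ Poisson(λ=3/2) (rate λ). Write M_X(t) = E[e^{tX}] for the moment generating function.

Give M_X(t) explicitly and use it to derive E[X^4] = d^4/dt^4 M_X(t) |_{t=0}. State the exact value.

E[X^4] = d^4M/dt^4 |_{t=0} = 681/16

M_X(t) = e^(3*e^(t)/2 - 3/2)
dM/dt = 3*e^(-3/2)*e^(t)*e^(3*e^(t)/2)/2
d^2M/dt^2 = (9*e^(2*t)*e^(3*e^(t)/2) + 6*e^(t)*e^(3*e^(t)/2))*e^(-3/2)/4
d^3M/dt^3 = (27*e^(3*t)*e^(3*e^(t)/2) + 54*e^(2*t)*e^(3*e^(t)/2) + 12*e^(t)*e^(3*e^(t)/2))*e^(-3/2)/8
d^4M/dt^4 = (81*e^(4*t)*e^(3*e^(t)/2) + 324*e^(3*t)*e^(3*e^(t)/2) + 252*e^(2*t)*e^(3*e^(t)/2) + 24*e^(t)*e^(3*e^(t)/2))*e^(-3/2)/16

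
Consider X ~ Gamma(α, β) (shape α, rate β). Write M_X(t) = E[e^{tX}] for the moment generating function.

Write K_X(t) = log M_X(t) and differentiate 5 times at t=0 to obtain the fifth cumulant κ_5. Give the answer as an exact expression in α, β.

M_X(t) = (β/(β - t))^α
K_X(t) = log M_X(t) = α*(log(β) - log(β - t))
K^(5)(t) = -24*α/(-β^5 + 5*β^4*t - 10*β^3*t^2 + 10*β^2*t^3 - 5*β*t^4 + t^5)

κ_5 = K^(5)(0) = 24*α/β^5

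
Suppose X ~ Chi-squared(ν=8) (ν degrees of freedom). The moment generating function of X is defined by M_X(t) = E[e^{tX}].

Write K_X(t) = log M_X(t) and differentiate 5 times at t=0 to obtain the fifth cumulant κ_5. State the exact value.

M_X(t) = (1 - 2*t)^(-4)
K_X(t) = log M_X(t) = -4*log(1 - 2*t)
K′(t) = -8/(2*t - 1)
K′′(t) = 16/(4*t^2 - 4*t + 1)
K′′′(t) = -64/(8*t^3 - 12*t^2 + 6*t - 1)
K′′′′(t) = 384/(16*t^4 - 32*t^3 + 24*t^2 - 8*t + 1)
K′′′′′(t) = -3072/(32*t^5 - 80*t^4 + 80*t^3 - 40*t^2 + 10*t - 1)

κ_5 = K′′′′′(0) = 3072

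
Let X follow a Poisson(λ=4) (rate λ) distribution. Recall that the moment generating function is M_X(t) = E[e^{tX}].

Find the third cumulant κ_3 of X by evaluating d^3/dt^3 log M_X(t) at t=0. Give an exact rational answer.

M_X(t) = e^(4*e^(t) - 4)
K_X(t) = log M_X(t) = 4*e^(t) - 4
K^(3)(t) = 4*e^(t)

κ_3 = K^(3)(0) = 4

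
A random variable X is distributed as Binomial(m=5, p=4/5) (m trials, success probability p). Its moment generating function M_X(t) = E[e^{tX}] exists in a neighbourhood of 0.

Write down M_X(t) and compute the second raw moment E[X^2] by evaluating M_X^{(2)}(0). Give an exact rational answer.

E[X^2] = M′′(0) = 84/5

M_X(t) = (4*e^(t)/5 + 1/5)^5
M′(t) = 1024*e^(5*t)/625 + 1024*e^(4*t)/625 + 384*e^(3*t)/625 + 64*e^(2*t)/625 + 4*e^(t)/625
M′′(t) = 1024*e^(5*t)/125 + 4096*e^(4*t)/625 + 1152*e^(3*t)/625 + 128*e^(2*t)/625 + 4*e^(t)/625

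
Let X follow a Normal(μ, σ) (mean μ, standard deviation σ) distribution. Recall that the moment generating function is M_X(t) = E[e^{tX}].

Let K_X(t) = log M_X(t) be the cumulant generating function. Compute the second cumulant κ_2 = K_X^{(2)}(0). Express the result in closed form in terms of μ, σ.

M_X(t) = e^(μ*t + σ^2*t^2/2)
K_X(t) = log M_X(t) = μ*t + σ^2*t^2/2
dK/dt = μ + σ^2*t
d^2K/dt^2 = σ^2

κ_2 = d^2K/dt^2 |_{t=0} = σ^2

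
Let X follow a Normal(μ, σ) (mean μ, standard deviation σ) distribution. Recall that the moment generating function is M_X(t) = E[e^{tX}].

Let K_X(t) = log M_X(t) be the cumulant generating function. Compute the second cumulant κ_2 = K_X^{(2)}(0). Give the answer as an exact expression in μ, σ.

M_X(t) = e^(μ*t + σ^2*t^2/2)
K_X(t) = log M_X(t) = μ*t + σ^2*t^2/2
K^(2)(t) = σ^2

κ_2 = K^(2)(0) = σ^2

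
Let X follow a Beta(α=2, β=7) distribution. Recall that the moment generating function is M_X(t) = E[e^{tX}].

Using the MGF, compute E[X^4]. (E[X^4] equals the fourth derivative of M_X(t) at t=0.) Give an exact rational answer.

M_X(t) = ₁F₁(2; 9; t)
M^(4)(t) = ₁F₁(6; 13; t)/99

E[X^4] = M^(4)(0) = 1/99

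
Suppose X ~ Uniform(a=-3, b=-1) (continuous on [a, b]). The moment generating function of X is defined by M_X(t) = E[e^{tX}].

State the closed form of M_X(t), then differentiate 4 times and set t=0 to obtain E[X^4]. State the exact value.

E[X^4] = M′′′′(0) = 121/5

M_X(t) = (e^(-t) - e^(-3*t))/(2*t)
M′(t) = (-t*e^(2*t) + 3*t - e^(2*t) + 1)*e^(-3*t)/(2*t^2)
M′′(t) = (t^2*e^(2*t) - 9*t^2 + 2*t*e^(2*t) - 6*t + 2*e^(2*t) - 2)*e^(-3*t)/(2*t^3)
M′′′(t) = (-t^3*e^(2*t) + 27*t^3 - 3*t^2*e^(2*t) + 27*t^2 - 6*t*e^(2*t) + 18*t - 6*e^(2*t) + 6)*e^(-3*t)/(2*t^4)
M′′′′(t) = (t^4*e^(2*t) - 81*t^4 + 4*t^3*e^(2*t) - 108*t^3 + 12*t^2*e^(2*t) - 108*t^2 + 24*t*e^(2*t) - 72*t + 24*e^(2*t) - 24)*e^(-3*t)/(2*t^5)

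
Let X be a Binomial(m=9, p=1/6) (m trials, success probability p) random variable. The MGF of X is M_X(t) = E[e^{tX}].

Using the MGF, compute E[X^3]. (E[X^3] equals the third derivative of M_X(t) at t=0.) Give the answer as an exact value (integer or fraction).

E[X^3] = d^3M/dt^3 |_{t=0} = 59/6

M_X(t) = (e^(t)/6 + 5/6)^9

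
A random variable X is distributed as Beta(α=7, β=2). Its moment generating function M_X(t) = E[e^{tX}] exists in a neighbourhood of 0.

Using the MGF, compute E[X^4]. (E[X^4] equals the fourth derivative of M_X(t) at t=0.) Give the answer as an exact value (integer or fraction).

E[X^4] = d^4M/dt^4 |_{t=0} = 14/33

M_X(t) = ₁F₁(7; 9; t)
dM/dt = 7*₁F₁(8; 10; t)/9
d^2M/dt^2 = 28*₁F₁(9; 11; t)/45
d^3M/dt^3 = 28*₁F₁(10; 12; t)/55
d^4M/dt^4 = 14*₁F₁(11; 13; t)/33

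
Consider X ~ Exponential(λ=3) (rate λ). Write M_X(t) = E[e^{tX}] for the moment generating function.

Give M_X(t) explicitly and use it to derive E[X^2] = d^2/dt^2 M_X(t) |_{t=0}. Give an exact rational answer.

M_X(t) = 3/(3 - t)
D^2[M](t) = -6/(t^3 - 9*t^2 + 27*t - 27)

E[X^2] = D^2[M](0) = 2/9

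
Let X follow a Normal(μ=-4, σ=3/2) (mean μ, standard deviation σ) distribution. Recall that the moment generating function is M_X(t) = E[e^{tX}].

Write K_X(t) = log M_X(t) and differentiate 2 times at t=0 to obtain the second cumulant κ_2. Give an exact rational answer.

κ_2 = K′′(0) = 9/4

M_X(t) = e^(9*t^2/8 - 4*t)
K_X(t) = log M_X(t) = 9*t^2/8 - 4*t
K′(t) = 9*t/4 - 4
K′′(t) = 9/4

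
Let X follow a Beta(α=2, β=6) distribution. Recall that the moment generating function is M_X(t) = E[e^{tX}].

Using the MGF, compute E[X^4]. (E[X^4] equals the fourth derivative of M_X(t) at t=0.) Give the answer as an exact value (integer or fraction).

E[X^4] = d^4M/dt^4 |_{t=0} = 1/66

M_X(t) = ₁F₁(2; 8; t)
dM/dt = ₁F₁(3; 9; t)/4
d^2M/dt^2 = ₁F₁(4; 10; t)/12
d^3M/dt^3 = ₁F₁(5; 11; t)/30
d^4M/dt^4 = ₁F₁(6; 12; t)/66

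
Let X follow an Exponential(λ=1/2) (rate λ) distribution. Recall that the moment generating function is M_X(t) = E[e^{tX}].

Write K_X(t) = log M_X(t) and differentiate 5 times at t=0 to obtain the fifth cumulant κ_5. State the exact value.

κ_5 = D^5[K](0) = 768

M_X(t) = 1/(2*(1/2 - t))
K_X(t) = log M_X(t) = -log(1/2 - t) - log(2)
D^5[K](t) = -768/(32*t^5 - 80*t^4 + 80*t^3 - 40*t^2 + 10*t - 1)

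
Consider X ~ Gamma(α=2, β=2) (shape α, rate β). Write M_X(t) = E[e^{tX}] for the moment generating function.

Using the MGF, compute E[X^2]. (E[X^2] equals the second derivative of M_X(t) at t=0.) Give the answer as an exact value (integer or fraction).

E[X^2] = M′′(0) = 3/2

M_X(t) = 4/(2 - t)^2
M′(t) = -8/(t^3 - 6*t^2 + 12*t - 8)
M′′(t) = 24/(t^4 - 8*t^3 + 24*t^2 - 32*t + 16)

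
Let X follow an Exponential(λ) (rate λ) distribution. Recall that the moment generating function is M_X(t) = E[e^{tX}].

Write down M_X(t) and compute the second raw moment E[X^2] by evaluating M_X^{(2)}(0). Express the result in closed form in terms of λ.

E[X^2] = M^(2)(0) = 2/λ^2

M_X(t) = λ/(λ - t)
M^(2)(t) = -2*λ/(-λ^3 + 3*λ^2*t - 3*λ*t^2 + t^3)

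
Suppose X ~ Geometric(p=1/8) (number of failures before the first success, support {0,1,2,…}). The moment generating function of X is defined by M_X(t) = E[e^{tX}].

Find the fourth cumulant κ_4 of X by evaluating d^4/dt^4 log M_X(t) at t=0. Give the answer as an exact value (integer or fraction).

κ_4 = d^4K/dt^4 |_{t=0} = 18872

M_X(t) = 1/(8*(1 - 7*e^(t)/8))
K_X(t) = log M_X(t) = -log(1 - 7*e^(t)/8) - 3*log(2)
dK/dt = -7*e^(t)/(7*e^(t) - 8)
d^2K/dt^2 = 56*e^(t)/(49*e^(2*t) - 112*e^(t) + 64)
d^3K/dt^3 = (-392*e^(2*t) - 448*e^(t))/(343*e^(3*t) - 1176*e^(2*t) + 1344*e^(t) - 512)
d^4K/dt^4 = (2744*e^(3*t) + 12544*e^(2*t) + 3584*e^(t))/(2401*e^(4*t) - 10976*e^(3*t) + 18816*e^(2*t) - 14336*e^(t) + 4096)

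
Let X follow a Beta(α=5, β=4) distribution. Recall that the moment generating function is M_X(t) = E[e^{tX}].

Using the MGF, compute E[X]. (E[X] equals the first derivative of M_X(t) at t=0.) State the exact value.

M_X(t) = ₁F₁(5; 9; t)
M^(1)(t) = 5*₁F₁(6; 10; t)/9

E[X] = M^(1)(0) = 5/9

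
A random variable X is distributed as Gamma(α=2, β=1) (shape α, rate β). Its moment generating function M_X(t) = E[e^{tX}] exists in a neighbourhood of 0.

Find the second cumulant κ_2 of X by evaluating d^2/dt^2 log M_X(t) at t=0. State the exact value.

κ_2 = K^(2)(0) = 2

M_X(t) = (1 - t)^(-2)
K_X(t) = log M_X(t) = -2*log(1 - t)
K^(2)(t) = 2/(t^2 - 2*t + 1)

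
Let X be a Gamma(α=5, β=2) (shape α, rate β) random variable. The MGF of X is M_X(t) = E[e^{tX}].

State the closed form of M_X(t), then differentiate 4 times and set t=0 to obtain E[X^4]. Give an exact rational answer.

E[X^4] = M^(4)(0) = 105

M_X(t) = 32/(2 - t)^5
M^(4)(t) = -53760/(t^9 - 18*t^8 + 144*t^7 - 672*t^6 + 2016*t^5 - 4032*t^4 + 5376*t^3 - 4608*t^2 + 2304*t - 512)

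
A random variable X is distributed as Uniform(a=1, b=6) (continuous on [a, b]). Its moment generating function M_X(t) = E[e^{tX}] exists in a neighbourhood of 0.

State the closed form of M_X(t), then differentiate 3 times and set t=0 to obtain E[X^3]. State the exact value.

M_X(t) = (e^(6*t) - e^(t))/(5*t)
M^(3)(t) = (216*t^3*e^(6*t) - t^3*e^(t) - 108*t^2*e^(6*t) + 3*t^2*e^(t) + 36*t*e^(6*t) - 6*t*e^(t) - 6*e^(6*t) + 6*e^(t))/(5*t^4)

E[X^3] = M^(3)(0) = 259/4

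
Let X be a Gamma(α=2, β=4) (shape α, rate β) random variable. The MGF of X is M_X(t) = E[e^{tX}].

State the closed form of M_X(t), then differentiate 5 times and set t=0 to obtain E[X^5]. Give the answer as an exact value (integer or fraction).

E[X^5] = d^5M/dt^5 |_{t=0} = 45/64

M_X(t) = 16/(4 - t)^2
dM/dt = -32/(t^3 - 12*t^2 + 48*t - 64)
d^2M/dt^2 = 96/(t^4 - 16*t^3 + 96*t^2 - 256*t + 256)
d^3M/dt^3 = -384/(t^5 - 20*t^4 + 160*t^3 - 640*t^2 + 1280*t - 1024)
d^4M/dt^4 = 1920/(t^6 - 24*t^5 + 240*t^4 - 1280*t^3 + 3840*t^2 - 6144*t + 4096)
d^5M/dt^5 = -11520/(t^7 - 28*t^6 + 336*t^5 - 2240*t^4 + 8960*t^3 - 21504*t^2 + 28672*t - 16384)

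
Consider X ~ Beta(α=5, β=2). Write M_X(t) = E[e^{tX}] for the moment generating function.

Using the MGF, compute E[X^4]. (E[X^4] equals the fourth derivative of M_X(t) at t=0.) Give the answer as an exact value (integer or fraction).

M_X(t) = ₁F₁(5; 7; t)
M^(4)(t) = ₁F₁(9; 11; t)/3

E[X^4] = M^(4)(0) = 1/3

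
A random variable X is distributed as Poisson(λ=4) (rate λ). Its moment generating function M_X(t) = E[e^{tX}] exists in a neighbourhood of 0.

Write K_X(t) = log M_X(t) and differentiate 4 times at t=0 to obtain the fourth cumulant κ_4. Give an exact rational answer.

M_X(t) = e^(4*e^(t) - 4)
K_X(t) = log M_X(t) = 4*e^(t) - 4
K^(4)(t) = 4*e^(t)

κ_4 = K^(4)(0) = 4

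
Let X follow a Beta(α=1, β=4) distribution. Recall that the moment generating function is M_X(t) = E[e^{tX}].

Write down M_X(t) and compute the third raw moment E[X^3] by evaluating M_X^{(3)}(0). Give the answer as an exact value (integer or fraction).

E[X^3] = M′′′(0) = 1/35

M_X(t) = ₁F₁(1; 5; t)
M′(t) = ₁F₁(2; 6; t)/5
M′′(t) = ₁F₁(3; 7; t)/15
M′′′(t) = ₁F₁(4; 8; t)/35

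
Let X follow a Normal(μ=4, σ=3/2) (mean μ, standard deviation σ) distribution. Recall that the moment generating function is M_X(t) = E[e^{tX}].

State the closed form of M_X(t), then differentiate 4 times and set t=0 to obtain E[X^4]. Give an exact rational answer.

E[X^4] = M^(4)(0) = 7795/16

M_X(t) = e^(9*t^2/8 + 4*t)
M^(4)(t) = 6561*t^4*e^(4*t)*e^(9*t^2/8)/256 + 729*t^3*e^(4*t)*e^(9*t^2/8)/4 + 17739*t^2*e^(4*t)*e^(9*t^2/8)/32 + 819*t*e^(4*t)*e^(9*t^2/8) + 7795*e^(4*t)*e^(9*t^2/8)/16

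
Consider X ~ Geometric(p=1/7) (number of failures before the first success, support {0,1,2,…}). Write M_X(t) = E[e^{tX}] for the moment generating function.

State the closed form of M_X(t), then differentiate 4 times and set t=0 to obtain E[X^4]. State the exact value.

M_X(t) = 1/(7*(1 - 6*e^(t)/7))
M^(4)(t) = (-1296*e^(4*t) - 16632*e^(3*t) - 19404*e^(2*t) - 2058*e^(t))/(7776*e^(5*t) - 45360*e^(4*t) + 105840*e^(3*t) - 123480*e^(2*t) + 72030*e^(t) - 16807)

E[X^4] = M^(4)(0) = 39390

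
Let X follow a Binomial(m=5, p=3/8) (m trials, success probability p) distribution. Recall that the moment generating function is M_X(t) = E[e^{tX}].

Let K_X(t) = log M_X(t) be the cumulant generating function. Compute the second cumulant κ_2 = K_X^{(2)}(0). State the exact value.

M_X(t) = (3*e^(t)/8 + 5/8)^5
K_X(t) = log M_X(t) = 5*log(3*e^(t)/8 + 5/8)
dK/dt = 15*e^(t)/(3*e^(t) + 5)
d^2K/dt^2 = 75*e^(t)/(9*e^(2*t) + 30*e^(t) + 25)

κ_2 = d^2K/dt^2 |_{t=0} = 75/64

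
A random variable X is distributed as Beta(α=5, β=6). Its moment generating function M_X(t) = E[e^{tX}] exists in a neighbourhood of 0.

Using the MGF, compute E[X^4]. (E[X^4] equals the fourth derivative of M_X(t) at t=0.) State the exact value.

E[X^4] = M^(4)(0) = 10/143

M_X(t) = ₁F₁(5; 11; t)
M^(4)(t) = 10*₁F₁(9; 15; t)/143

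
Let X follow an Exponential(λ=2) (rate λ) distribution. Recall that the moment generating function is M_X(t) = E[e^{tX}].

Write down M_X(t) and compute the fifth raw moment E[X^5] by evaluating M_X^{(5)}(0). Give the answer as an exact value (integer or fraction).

M_X(t) = 2/(2 - t)
dM/dt = 2/(t^2 - 4*t + 4)
d^2M/dt^2 = -4/(t^3 - 6*t^2 + 12*t - 8)
d^3M/dt^3 = 12/(t^4 - 8*t^3 + 24*t^2 - 32*t + 16)
d^4M/dt^4 = -48/(t^5 - 10*t^4 + 40*t^3 - 80*t^2 + 80*t - 32)
d^5M/dt^5 = 240/(t^6 - 12*t^5 + 60*t^4 - 160*t^3 + 240*t^2 - 192*t + 64)

E[X^5] = d^5M/dt^5 |_{t=0} = 15/4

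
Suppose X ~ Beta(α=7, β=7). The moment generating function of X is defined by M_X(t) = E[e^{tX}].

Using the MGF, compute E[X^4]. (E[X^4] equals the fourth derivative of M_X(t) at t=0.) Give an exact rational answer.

M_X(t) = ₁F₁(7; 14; t)
M′(t) = ₁F₁(8; 15; t)/2
M′′(t) = 4*₁F₁(9; 16; t)/15
M′′′(t) = 3*₁F₁(10; 17; t)/20
M′′′′(t) = 3*₁F₁(11; 18; t)/34

E[X^4] = M′′′′(0) = 3/34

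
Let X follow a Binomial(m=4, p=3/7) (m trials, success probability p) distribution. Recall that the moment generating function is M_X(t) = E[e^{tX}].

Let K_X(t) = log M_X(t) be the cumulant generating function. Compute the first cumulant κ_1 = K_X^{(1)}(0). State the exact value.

M_X(t) = (3*e^(t)/7 + 4/7)^4
K_X(t) = log M_X(t) = 4*log(3*e^(t)/7 + 4/7)
D[K](t) = 12*e^(t)/(3*e^(t) + 4)

κ_1 = D[K](0) = 12/7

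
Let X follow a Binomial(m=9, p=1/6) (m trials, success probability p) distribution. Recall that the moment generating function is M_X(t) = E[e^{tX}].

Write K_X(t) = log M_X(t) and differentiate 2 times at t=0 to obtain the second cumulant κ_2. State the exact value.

κ_2 = d^2K/dt^2 |_{t=0} = 5/4

M_X(t) = (e^(t)/6 + 5/6)^9
K_X(t) = log M_X(t) = 9*log(e^(t)/6 + 5/6)
dK/dt = 9*e^(t)/(e^(t) + 5)
d^2K/dt^2 = 45*e^(t)/(e^(2*t) + 10*e^(t) + 25)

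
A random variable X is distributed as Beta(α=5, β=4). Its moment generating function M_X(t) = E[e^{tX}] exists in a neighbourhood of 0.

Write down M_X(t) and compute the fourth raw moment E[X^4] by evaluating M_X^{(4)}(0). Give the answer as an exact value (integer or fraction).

M_X(t) = ₁F₁(5; 9; t)
M′(t) = 5*₁F₁(6; 10; t)/9
M′′(t) = ₁F₁(7; 11; t)/3
M′′′(t) = 7*₁F₁(8; 12; t)/33
M′′′′(t) = 14*₁F₁(9; 13; t)/99

E[X^4] = M′′′′(0) = 14/99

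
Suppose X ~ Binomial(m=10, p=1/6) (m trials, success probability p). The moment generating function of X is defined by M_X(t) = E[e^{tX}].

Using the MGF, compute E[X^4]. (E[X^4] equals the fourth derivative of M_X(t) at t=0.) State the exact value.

E[X^4] = M′′′′(0) = 775/18

M_X(t) = (e^(t)/6 + 5/6)^10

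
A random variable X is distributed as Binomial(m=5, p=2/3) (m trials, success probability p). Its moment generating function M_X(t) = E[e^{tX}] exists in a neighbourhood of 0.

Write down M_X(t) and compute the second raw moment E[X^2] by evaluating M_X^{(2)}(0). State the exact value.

M_X(t) = (2*e^(t)/3 + 1/3)^5
M^(2)(t) = 800*e^(5*t)/243 + 1280*e^(4*t)/243 + 80*e^(3*t)/27 + 160*e^(2*t)/243 + 10*e^(t)/243

E[X^2] = M^(2)(0) = 110/9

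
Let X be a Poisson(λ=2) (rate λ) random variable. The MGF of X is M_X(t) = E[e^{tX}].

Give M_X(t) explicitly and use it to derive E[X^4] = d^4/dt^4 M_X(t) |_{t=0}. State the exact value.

M_X(t) = e^(2*e^(t) - 2)
dM/dt = 2*e^(-2)*e^(t)*e^(2*e^(t))
d^2M/dt^2 = (4*e^(2*t)*e^(2*e^(t)) + 2*e^(t)*e^(2*e^(t)))*e^(-2)
d^3M/dt^3 = (8*e^(3*t)*e^(2*e^(t)) + 12*e^(2*t)*e^(2*e^(t)) + 2*e^(t)*e^(2*e^(t)))*e^(-2)
d^4M/dt^4 = (16*e^(4*t)*e^(2*e^(t)) + 48*e^(3*t)*e^(2*e^(t)) + 28*e^(2*t)*e^(2*e^(t)) + 2*e^(t)*e^(2*e^(t)))*e^(-2)

E[X^4] = d^4M/dt^4 |_{t=0} = 94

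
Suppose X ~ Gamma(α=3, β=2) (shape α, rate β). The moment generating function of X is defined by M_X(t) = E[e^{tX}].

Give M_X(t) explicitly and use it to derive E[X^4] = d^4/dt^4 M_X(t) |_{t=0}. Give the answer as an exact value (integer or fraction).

M_X(t) = 8/(2 - t)^3
M′(t) = 24/(t^4 - 8*t^3 + 24*t^2 - 32*t + 16)
M′′(t) = -96/(t^5 - 10*t^4 + 40*t^3 - 80*t^2 + 80*t - 32)
M′′′(t) = 480/(t^6 - 12*t^5 + 60*t^4 - 160*t^3 + 240*t^2 - 192*t + 64)
M′′′′(t) = -2880/(t^7 - 14*t^6 + 84*t^5 - 280*t^4 + 560*t^3 - 672*t^2 + 448*t - 128)

E[X^4] = M′′′′(0) = 45/2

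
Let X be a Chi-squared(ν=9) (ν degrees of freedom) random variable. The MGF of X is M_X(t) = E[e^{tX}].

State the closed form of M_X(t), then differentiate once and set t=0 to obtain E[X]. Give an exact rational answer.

M_X(t) = (1 - 2*t)^(-9/2)
M′(t) = -9/(32*t^5*√(1 - 2*t) - 80*t^4*√(1 - 2*t) + 80*t^3*√(1 - 2*t) - 40*t^2*√(1 - 2*t) + 10*t*√(1 - 2*t) - √(1 - 2*t))

E[X] = M′(0) = 9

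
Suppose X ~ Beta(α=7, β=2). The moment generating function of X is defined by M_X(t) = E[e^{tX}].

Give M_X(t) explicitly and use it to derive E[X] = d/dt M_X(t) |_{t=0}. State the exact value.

M_X(t) = ₁F₁(7; 9; t)
D[M](t) = 7*₁F₁(8; 10; t)/9

E[X] = D[M](0) = 7/9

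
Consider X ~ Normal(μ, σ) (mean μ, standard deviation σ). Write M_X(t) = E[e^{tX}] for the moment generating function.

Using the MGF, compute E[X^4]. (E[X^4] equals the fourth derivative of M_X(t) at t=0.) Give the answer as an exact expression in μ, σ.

E[X^4] = M′′′′(0) = μ^4 + 6*μ^2*σ^2 + 3*σ^4

M_X(t) = e^(μ*t + σ^2*t^2/2)
M′(t) = μ*e^(μ*t)*e^(σ^2*t^2/2) + σ^2*t*e^(μ*t)*e^(σ^2*t^2/2)
M′′(t) = μ^2*e^(μ*t)*e^(σ^2*t^2/2) + 2*μ*σ^2*t*e^(μ*t)*e^(σ^2*t^2/2) + σ^4*t^2*e^(μ*t)*e^(σ^2*t^2/2) + σ^2*e^(μ*t)*e^(σ^2*t^2/2)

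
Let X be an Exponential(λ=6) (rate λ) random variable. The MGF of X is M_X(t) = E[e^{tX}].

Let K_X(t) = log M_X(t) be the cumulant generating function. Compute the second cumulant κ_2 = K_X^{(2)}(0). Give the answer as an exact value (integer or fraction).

M_X(t) = 6/(6 - t)
K_X(t) = log M_X(t) = -log(6 - t) + log(6)
dK/dt = -1/(t - 6)
d^2K/dt^2 = 1/(t^2 - 12*t + 36)

κ_2 = d^2K/dt^2 |_{t=0} = 1/36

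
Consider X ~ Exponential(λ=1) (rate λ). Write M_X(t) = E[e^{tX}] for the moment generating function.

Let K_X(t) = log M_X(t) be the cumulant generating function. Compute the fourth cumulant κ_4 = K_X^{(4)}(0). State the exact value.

κ_4 = D^4[K](0) = 6

M_X(t) = 1/(1 - t)
K_X(t) = log M_X(t) = -log(1 - t)
D^4[K](t) = 6/(t^4 - 4*t^3 + 6*t^2 - 4*t + 1)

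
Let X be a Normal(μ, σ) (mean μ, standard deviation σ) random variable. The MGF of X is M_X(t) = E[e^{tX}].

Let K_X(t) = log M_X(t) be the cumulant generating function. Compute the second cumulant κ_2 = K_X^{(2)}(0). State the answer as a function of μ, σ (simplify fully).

κ_2 = D^2[K](0) = σ^2

M_X(t) = e^(μ*t + σ^2*t^2/2)
K_X(t) = log M_X(t) = μ*t + σ^2*t^2/2
D^2[K](t) = σ^2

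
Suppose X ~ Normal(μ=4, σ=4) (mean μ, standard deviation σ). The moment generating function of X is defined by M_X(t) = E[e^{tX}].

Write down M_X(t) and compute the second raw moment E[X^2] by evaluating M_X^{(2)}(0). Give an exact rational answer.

M_X(t) = e^(8*t^2 + 4*t)
M′(t) = 16*t*e^(4*t)*e^(8*t^2) + 4*e^(4*t)*e^(8*t^2)
M′′(t) = 256*t^2*e^(4*t)*e^(8*t^2) + 128*t*e^(4*t)*e^(8*t^2) + 32*e^(4*t)*e^(8*t^2)

E[X^2] = M′′(0) = 32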